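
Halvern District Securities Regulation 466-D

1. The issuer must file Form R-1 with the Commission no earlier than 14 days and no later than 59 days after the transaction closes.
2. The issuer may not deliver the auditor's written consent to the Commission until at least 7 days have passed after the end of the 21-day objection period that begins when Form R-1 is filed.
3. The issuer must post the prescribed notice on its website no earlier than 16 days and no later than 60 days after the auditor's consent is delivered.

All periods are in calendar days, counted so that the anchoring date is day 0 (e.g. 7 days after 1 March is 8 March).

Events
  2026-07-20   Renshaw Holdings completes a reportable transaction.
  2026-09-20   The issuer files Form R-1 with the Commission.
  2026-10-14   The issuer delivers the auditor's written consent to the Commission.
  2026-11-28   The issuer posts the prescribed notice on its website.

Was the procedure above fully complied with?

(1) the permitted window runs from 2026-07-20 + 14 = 2026-08-03 to 2026-07-20 + 59 = 2026-09-17; done 2026-09-20 — 3 days after the window closed.

No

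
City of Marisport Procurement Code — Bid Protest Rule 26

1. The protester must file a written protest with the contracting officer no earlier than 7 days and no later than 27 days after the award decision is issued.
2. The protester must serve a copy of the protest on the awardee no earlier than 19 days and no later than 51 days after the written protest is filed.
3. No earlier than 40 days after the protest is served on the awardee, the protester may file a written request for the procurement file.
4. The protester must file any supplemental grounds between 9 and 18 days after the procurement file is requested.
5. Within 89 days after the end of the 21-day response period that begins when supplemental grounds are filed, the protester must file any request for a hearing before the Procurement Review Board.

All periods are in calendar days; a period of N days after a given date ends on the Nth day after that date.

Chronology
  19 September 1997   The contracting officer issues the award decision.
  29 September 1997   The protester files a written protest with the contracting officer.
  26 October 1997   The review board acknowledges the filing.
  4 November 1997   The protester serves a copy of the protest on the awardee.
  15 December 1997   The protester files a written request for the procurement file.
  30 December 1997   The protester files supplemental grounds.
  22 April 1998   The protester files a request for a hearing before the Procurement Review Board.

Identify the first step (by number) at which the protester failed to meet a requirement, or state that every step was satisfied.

Step 1: the window is 7–27 days after 19 September 1997 (when the award decision is issued), so 26 September 1997 through 16 October 1997; done 29 September 1997, which is between those dates.
Step 2: the window is 19–51 days after 29 September 1997 (when the written protest is filed), so 18 October 1997 through 19 November 1997; done 4 November 1997, which is between those dates.
Step 3: the earliest permitted date is 40 days after 4 November 1997 (when the protest is served on the awardee), i.e. 14 December 1997; done 15 December 1997, after the minimum wait.
Step 4: the window is 9–18 days after 15 December 1997 (when the procurement file is requested), so 24 December 1997 through 2 January 1998; done 30 December 1997, which is between those dates.
Step 5: 89 days after 20 January 1998 (end of the 21-day response period, which began when supplemental grounds are filed on 30 December 1997) is 19 April 1998; 22 April 1998 misses that deadline by 3 days.

Step 5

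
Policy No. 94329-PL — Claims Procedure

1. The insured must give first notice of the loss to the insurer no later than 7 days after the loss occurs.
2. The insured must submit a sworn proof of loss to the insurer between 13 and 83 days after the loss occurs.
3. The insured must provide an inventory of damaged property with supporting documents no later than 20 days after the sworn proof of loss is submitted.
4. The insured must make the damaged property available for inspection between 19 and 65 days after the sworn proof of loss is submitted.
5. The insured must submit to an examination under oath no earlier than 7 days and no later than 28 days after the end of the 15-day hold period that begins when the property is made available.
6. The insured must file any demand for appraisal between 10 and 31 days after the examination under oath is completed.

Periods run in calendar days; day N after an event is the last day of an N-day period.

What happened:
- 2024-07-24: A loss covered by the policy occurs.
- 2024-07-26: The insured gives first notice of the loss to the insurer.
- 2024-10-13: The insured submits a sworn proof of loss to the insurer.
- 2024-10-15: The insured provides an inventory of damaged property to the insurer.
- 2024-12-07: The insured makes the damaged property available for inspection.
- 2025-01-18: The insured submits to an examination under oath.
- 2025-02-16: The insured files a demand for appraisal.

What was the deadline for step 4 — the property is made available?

2024-12-17

Step 4 runs from 2024-10-13, when the sworn proof of loss is submitted. The window is 19–65 days after 2024-10-13; it closes on 2024-12-17.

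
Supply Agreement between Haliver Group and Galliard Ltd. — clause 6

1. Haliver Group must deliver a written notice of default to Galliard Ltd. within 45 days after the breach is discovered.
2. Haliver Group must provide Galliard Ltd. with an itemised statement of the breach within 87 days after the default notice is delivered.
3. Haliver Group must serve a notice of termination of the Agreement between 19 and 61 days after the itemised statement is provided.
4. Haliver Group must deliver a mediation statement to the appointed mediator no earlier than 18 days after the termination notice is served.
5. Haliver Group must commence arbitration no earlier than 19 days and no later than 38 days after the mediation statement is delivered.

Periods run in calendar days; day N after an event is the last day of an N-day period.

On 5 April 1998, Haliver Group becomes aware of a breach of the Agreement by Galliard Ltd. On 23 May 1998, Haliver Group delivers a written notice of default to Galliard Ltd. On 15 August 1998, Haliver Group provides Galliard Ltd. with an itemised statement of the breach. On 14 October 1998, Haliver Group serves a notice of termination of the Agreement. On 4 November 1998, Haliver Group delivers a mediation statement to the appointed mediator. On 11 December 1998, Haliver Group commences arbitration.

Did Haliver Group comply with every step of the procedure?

(1) due by 5 April 1998 + 45 days = 20 May 1998; not done until 23 May 1998, 3 days after the deadline.
The analysis stops there.

No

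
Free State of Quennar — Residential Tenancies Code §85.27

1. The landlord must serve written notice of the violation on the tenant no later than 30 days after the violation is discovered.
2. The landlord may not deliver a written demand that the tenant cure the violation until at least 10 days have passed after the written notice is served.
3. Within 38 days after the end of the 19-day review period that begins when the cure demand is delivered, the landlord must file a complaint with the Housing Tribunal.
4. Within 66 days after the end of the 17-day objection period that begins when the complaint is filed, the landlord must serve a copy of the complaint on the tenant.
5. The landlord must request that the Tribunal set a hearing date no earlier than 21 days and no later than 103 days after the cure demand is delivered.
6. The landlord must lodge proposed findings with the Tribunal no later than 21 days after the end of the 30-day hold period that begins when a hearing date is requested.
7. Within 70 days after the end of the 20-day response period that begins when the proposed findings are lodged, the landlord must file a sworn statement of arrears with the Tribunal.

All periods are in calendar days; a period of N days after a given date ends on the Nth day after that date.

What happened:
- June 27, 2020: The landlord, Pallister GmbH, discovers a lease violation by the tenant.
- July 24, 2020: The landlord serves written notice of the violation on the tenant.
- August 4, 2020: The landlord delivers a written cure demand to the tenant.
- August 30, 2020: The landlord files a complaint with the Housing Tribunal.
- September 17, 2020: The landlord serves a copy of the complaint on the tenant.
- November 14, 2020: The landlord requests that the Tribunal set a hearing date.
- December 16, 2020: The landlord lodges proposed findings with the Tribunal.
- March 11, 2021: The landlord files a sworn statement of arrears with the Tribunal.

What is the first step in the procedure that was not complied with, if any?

None — every step was satisfied

Step 1: 30 days after June 27, 2020 (when the violation is discovered) is July 27, 2020; July 24, 2020 is within that limit.
Step 2: the earliest permitted date is 10 days after July 24, 2020 (when the written notice is served), i.e. August 3, 2020; done August 4, 2020, after the minimum wait.
Step 3: 38 days after August 23, 2020 (end of the 19-day review period, which began when the cure demand is delivered on August 4, 2020) is September 30, 2020; August 30, 2020 is within that limit.
Step 4: 66 days after September 16, 2020 (end of the 17-day objection period, which began when the complaint is filed on August 30, 2020) is November 21, 2020; completed September 17, 2020, before the deadline.
Step 5: the window is 21–103 days after August 4, 2020 (when the cure demand is delivered), so August 25, 2020 through November 15, 2020; done November 14, 2020, which is between those dates.
Step 6: 21 days after December 14, 2020 (end of the 30-day hold period, which began when a hearing date is requested on November 14, 2020) is January 4, 2021; December 16, 2020 is within that limit.
Step 7: 70 days after January 5, 2021 (end of the 20-day response period, which began when the proposed findings are lodged on December 16, 2020) is March 16, 2021; completed March 11, 2021, before the deadline.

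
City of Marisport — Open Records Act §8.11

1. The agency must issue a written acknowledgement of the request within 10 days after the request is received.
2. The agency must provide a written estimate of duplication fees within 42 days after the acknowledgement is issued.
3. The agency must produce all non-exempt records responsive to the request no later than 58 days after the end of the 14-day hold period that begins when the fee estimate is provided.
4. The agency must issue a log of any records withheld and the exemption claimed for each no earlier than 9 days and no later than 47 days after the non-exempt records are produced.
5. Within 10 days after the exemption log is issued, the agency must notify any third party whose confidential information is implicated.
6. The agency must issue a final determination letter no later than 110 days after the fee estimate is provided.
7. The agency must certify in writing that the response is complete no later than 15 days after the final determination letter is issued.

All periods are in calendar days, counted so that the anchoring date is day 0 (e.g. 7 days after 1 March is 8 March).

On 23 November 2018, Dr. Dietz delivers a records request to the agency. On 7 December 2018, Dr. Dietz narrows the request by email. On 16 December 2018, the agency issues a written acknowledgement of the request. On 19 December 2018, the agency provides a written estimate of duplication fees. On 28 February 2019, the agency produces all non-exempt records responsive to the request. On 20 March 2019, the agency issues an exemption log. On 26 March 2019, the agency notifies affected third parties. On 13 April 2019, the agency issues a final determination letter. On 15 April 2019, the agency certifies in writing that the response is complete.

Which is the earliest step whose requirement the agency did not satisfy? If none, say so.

Step 1

Step 1 — counting 10 days from 23 November 2018 (when the request is received) gives a deadline of 3 December 2018; not done until 16 December 2018, 13 days after the deadline.
The analysis stops there.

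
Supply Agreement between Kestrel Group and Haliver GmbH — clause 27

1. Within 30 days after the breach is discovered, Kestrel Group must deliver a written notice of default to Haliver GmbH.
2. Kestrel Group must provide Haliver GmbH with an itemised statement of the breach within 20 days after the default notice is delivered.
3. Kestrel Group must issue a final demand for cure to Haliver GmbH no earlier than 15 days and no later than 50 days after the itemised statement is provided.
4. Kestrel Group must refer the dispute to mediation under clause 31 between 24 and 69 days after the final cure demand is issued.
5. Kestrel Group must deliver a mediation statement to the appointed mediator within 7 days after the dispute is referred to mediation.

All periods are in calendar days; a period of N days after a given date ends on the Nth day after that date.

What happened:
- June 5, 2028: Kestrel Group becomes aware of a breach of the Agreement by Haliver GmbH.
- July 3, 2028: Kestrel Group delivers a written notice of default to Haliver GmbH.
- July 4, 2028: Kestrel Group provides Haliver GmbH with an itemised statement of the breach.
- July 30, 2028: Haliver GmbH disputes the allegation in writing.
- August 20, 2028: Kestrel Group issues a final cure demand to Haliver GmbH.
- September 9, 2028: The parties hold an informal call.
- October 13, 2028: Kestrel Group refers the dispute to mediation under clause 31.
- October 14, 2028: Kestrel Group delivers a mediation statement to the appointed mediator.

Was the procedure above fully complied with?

(1) due by June 5, 2028 + 30 days = July 5, 2028; July 3, 2028 is within that limit.
(2) due by July 3, 2028 + 20 days = July 23, 2028; completed July 4, 2028, before the deadline.
(3) the permitted window runs from July 4, 2028 + 15 = July 19, 2028 to July 4, 2028 + 50 = August 23, 2028; August 20, 2028 falls inside that range.
(4) the permitted window runs from August 20, 2028 + 24 = September 13, 2028 to August 20, 2028 + 69 = October 28, 2028; October 13, 2028 falls inside that range.
(5) due by October 13, 2028 + 7 days = October 20, 2028; done October 14, 2028 — timely.

Yes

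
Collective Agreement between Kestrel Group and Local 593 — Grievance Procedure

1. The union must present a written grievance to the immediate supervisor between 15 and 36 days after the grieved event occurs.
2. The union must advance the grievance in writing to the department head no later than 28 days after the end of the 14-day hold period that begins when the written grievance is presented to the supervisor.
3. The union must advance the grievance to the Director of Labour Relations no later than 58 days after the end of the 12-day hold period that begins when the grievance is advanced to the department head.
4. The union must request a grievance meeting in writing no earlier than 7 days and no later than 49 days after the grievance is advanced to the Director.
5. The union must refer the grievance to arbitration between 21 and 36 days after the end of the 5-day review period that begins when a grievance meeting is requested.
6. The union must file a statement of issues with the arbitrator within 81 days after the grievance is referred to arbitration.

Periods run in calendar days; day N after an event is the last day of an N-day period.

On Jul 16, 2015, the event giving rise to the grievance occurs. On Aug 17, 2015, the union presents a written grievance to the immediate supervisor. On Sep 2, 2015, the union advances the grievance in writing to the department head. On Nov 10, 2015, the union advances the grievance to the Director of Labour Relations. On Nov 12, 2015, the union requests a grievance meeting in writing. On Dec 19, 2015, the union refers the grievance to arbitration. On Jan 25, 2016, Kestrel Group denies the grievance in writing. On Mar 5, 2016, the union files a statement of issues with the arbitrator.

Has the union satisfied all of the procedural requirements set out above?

Step 1: the window is 15–36 days after Jul 16, 2015 (when the grieved event occurs), so Jul 31, 2015 through Aug 21, 2015; Aug 17, 2015 falls inside that range.
Step 2: 28 days after Aug 31, 2015 (end of the 14-day hold period, which began when the written grievance is presented to the supervisor on Aug 17, 2015) is Sep 28, 2015; Sep 2, 2015 is within that limit.
Step 3: 58 days after Sep 14, 2015 (end of the 12-day hold period, which began when the grievance is advanced to the department head on Sep 2, 2015) is Nov 11, 2015; completed Nov 10, 2015, before the deadline.
Step 4: the window is 7–49 days after Nov 10, 2015 (when the grievance is advanced to the Director), so Nov 17, 2015 through Dec 29, 2015; Nov 12, 2015 is 5 days too early.

No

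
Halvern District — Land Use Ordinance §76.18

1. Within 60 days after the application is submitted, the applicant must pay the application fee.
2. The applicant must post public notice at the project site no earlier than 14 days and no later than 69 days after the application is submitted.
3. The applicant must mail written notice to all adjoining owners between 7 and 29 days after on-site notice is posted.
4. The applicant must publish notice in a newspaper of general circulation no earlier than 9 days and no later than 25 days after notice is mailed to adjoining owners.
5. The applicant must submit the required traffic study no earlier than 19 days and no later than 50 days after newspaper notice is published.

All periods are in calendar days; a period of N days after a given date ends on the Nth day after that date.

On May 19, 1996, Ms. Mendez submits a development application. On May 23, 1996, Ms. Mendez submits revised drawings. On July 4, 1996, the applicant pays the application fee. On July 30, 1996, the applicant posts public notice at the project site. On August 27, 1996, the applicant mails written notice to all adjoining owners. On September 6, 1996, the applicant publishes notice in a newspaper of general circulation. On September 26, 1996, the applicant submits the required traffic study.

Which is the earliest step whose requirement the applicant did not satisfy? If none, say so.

Step 1 — counting 60 days from May 19, 1996 (when the application is submitted) gives a deadline of July 18, 1996; completed July 4, 1996, before the deadline.
Step 2 — 14 and 69 days from May 19, 1996 (when the application is submitted) are June 2, 1996 and July 27, 1996 respectively; done July 30, 1996 — 3 days after the window closed.
No need to go further; step 2 was not satisfied.

Step 2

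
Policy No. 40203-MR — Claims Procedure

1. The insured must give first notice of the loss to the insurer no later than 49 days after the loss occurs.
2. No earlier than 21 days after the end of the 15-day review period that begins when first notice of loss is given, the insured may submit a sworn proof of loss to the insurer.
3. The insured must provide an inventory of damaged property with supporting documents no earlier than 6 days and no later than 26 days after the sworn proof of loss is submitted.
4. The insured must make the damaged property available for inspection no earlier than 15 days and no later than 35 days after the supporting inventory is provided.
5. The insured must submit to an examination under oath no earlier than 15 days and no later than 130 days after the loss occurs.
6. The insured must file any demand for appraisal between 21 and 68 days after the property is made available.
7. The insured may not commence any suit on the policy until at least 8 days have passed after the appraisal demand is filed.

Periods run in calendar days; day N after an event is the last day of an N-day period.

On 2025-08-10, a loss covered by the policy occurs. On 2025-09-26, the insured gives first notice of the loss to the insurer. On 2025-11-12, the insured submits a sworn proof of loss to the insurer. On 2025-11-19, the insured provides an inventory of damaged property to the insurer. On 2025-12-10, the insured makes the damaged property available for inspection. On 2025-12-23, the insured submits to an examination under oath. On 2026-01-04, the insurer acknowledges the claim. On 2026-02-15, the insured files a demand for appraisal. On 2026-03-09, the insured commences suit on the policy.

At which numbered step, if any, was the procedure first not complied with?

Step 1 — counting 49 days from 2025-08-10 (when the loss occurs) gives a deadline of 2025-09-28; completed 2025-09-26, before the deadline.
Step 2 — must wait 21 days from 2025-10-11 (end of the 15-day review period, which began when first notice of loss is given on 2025-09-26), so not before 2025-11-01; done 2025-11-12, after the minimum wait.
Step 3 — 6 and 26 days from 2025-11-12 (when the sworn proof of loss is submitted) are 2025-11-18 and 2025-12-08 respectively; 2025-11-19 falls inside that range.
Step 4 — 15 and 35 days from 2025-11-19 (when the supporting inventory is provided) are 2025-12-04 and 2025-12-24 respectively; done 2025-12-10 — within the window.
Step 5 — 15 and 130 days from 2025-08-10 (when the loss occurs) are 2025-08-25 and 2025-12-18 respectively; 2025-12-23 is 5 days past the end of the window.
The analysis stops there.

Step 5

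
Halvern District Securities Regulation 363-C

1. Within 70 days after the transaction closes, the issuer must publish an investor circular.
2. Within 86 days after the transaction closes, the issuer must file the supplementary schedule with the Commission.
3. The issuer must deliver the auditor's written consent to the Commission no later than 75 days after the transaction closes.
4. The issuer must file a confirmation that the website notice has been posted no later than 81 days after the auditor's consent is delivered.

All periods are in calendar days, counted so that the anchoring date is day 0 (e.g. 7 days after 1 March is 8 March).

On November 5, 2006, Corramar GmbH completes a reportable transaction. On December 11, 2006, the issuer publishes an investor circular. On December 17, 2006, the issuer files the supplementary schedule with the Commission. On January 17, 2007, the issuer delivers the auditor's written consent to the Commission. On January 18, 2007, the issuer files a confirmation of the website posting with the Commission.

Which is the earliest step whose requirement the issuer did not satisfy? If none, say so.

None — every step was satisfied

Step 1 — counting 70 days from November 5, 2006 (when the transaction closes) gives a deadline of January 14, 2007; done December 11, 2006 — timely.
Step 2 — counting 86 days from November 5, 2006 (when the transaction closes) gives a deadline of January 30, 2007; done December 17, 2006 — timely.
Step 3 — counting 75 days from November 5, 2006 (when the transaction closes) gives a deadline of January 19, 2007; January 17, 2007 is within that limit.
Step 4 — counting 81 days from January 17, 2007 (when the auditor's consent is delivered) gives a deadline of April 8, 2007; completed January 18, 2007, before the deadline.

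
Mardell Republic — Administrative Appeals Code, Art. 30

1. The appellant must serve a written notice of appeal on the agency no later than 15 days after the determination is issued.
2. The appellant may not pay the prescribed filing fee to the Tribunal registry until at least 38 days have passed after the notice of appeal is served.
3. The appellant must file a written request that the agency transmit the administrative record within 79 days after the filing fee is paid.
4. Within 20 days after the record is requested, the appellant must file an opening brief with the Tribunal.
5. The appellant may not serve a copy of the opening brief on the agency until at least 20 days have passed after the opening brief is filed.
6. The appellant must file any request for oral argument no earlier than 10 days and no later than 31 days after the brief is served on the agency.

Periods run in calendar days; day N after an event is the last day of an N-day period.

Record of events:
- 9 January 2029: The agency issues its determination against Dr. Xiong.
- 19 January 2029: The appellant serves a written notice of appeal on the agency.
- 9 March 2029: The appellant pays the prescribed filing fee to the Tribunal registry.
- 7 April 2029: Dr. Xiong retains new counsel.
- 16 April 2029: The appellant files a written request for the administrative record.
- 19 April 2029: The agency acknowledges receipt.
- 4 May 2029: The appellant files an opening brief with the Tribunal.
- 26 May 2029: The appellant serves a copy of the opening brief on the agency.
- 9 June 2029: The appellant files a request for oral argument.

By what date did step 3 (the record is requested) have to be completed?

27 May 2029

Step 3 runs from 9 March 2029, when the filing fee is paid. 79 days after 9 March 2029 is 27 May 2029.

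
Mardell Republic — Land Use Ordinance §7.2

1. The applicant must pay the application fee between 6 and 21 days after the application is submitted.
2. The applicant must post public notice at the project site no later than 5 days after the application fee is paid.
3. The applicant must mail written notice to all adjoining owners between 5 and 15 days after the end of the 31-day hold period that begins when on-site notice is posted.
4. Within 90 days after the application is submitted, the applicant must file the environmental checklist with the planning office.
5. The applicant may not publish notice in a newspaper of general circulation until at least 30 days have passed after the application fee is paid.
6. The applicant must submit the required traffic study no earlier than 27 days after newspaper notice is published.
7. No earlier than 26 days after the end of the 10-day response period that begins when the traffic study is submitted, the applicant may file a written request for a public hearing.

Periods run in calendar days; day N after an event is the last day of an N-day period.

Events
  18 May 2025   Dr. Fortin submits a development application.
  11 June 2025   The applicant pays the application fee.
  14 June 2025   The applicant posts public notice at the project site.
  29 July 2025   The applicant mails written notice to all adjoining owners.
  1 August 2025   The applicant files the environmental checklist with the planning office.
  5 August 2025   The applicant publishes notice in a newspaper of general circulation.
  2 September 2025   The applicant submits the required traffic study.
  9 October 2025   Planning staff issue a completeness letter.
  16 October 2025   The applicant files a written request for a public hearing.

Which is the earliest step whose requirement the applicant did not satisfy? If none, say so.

Step 1

(1) the permitted window runs from 18 May 2025 + 6 = 24 May 2025 to 18 May 2025 + 21 = 8 June 2025; done 11 June 2025 — 3 days after the window closed.
No need to go further; step 1 was not satisfied.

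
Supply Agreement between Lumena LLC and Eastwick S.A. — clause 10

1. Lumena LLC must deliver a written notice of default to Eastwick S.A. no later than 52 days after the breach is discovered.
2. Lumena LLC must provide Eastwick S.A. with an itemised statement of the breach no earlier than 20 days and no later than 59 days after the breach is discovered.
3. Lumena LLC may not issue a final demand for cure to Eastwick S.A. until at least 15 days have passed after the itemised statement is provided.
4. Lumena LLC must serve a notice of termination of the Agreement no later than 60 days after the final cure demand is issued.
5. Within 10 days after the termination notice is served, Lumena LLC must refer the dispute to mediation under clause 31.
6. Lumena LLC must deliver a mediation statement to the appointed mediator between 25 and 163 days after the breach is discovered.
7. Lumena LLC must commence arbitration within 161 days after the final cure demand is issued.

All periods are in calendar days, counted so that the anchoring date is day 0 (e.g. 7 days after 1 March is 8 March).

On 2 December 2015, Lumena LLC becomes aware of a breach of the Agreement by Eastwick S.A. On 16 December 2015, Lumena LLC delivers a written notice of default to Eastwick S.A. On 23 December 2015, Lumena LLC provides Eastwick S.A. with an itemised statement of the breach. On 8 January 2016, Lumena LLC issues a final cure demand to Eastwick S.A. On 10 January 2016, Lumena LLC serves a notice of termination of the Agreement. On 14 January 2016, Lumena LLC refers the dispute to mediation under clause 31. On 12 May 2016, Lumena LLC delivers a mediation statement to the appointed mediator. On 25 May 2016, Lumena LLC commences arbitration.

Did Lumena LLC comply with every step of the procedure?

Yes

Step 1: 52 days after 2 December 2015 (when the breach is discovered) is 23 January 2016; done 16 December 2015 — timely.
Step 2: the window is 20–59 days after 2 December 2015 (when the breach is discovered), so 22 December 2015 through 30 January 2016; done 23 December 2015, which is between those dates.
Step 3: the earliest permitted date is 15 days after 23 December 2015 (when the itemised statement is provided), i.e. 7 January 2016; done 8 January 2016, after the minimum wait.
Step 4: 60 days after 8 January 2016 (when the final cure demand is issued) is 8 March 2016; completed 10 January 2016, before the deadline.
Step 5: 10 days after 10 January 2016 (when the termination notice is served) is 20 January 2016; 14 January 2016 is within that limit.
Step 6: the window is 25–163 days after 2 December 2015 (when the breach is discovered), so 27 December 2015 through 13 May 2016; done 12 May 2016 — within the window.
Step 7: 161 days after 8 January 2016 (when the final cure demand is issued) is 17 June 2016; completed 25 May 2016, before the deadline.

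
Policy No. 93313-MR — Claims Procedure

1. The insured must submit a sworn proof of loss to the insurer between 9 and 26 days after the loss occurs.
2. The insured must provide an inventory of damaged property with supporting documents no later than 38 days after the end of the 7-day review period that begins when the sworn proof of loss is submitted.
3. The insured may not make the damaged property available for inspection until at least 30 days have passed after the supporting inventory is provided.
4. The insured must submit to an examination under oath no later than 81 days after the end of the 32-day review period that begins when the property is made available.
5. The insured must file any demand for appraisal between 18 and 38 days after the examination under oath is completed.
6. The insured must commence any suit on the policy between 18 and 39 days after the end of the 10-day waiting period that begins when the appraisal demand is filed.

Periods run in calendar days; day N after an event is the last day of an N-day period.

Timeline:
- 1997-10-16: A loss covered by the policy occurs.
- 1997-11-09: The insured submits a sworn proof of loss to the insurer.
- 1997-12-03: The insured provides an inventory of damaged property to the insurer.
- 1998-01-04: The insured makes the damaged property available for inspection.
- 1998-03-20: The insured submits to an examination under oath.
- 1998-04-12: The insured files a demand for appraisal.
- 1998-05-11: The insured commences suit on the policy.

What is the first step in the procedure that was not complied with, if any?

None — every step was satisfied

Step 1: the window is 9–26 days after 1997-10-16 (when the loss occurs), so 1997-10-25 through 1997-11-11; 1997-11-09 falls inside that range.
Step 2: 38 days after 1997-11-16 (end of the 7-day review period, which began when the sworn proof of loss is submitted on 1997-11-09) is 1997-12-24; 1997-12-03 is within that limit.
Step 3: the earliest permitted date is 30 days after 1997-12-03 (when the supporting inventory is provided), i.e. 1998-01-02; done 1998-01-04, after the minimum wait.
Step 4: 81 days after 1998-02-05 (end of the 32-day review period, which began when the property is made available on 1998-01-04) is 1998-04-27; completed 1998-03-20, before the deadline.
Step 5: the window is 18–38 days after 1998-03-20 (when the examination under oath is completed), so 1998-04-07 through 1998-04-27; 1998-04-12 falls inside that range.
Step 6: the window is 18–39 days after 1998-04-22 (end of the 10-day waiting period, which began when the appraisal demand is filed on 1998-04-12), so 1998-05-10 through 1998-05-31; done 1998-05-11 — within the window.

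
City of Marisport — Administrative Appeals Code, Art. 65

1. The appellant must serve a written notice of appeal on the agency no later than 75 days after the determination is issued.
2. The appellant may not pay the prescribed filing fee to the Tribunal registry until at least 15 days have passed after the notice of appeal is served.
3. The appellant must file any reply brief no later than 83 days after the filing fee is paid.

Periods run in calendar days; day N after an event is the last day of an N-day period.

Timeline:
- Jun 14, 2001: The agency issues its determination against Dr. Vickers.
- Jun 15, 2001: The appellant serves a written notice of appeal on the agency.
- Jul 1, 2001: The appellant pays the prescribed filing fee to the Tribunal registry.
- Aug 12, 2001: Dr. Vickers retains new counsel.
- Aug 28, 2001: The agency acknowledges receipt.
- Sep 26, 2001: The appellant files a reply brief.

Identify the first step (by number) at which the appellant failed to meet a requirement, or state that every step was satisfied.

Step 3

Step 1 — counting 75 days from Jun 14, 2001 (when the determination is issued) gives a deadline of Aug 28, 2001; done Jun 15, 2001 — timely.
Step 2 — must wait 15 days from Jun 15, 2001 (when the notice of appeal is served), so not before Jun 30, 2001; done Jul 1, 2001, after the minimum wait.
Step 3 — counting 83 days from Jul 1, 2001 (when the filing fee is paid) gives a deadline of Sep 22, 2001; Sep 26, 2001 misses that deadline by 4 days.
The analysis stops there.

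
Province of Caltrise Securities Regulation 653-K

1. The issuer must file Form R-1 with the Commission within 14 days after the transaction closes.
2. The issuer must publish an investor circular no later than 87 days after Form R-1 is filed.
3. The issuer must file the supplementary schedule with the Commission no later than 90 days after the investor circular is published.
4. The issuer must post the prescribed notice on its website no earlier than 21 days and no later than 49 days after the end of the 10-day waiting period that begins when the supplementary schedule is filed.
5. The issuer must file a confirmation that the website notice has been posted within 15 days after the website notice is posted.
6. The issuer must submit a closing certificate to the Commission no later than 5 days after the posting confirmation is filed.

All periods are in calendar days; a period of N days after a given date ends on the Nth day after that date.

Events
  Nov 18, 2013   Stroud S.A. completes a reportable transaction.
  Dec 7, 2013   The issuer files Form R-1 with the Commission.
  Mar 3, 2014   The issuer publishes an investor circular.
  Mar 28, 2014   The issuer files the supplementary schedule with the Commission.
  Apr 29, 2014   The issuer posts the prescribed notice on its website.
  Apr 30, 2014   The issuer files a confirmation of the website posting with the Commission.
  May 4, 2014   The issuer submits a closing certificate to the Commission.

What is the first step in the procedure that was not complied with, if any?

(1) due by Nov 18, 2013 + 14 days = Dec 2, 2013; not done until Dec 7, 2013, 5 days after the deadline.

Step 1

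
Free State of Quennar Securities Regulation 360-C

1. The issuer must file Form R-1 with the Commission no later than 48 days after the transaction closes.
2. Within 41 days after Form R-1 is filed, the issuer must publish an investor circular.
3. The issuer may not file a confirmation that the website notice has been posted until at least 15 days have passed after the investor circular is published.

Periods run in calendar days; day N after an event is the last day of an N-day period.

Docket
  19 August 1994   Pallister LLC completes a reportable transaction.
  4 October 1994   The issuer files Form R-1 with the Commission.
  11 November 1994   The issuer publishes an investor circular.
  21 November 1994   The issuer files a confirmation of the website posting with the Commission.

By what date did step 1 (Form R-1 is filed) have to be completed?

Step 1 runs from 19 August 1994, when the transaction closes. 48 days after 19 August 1994 is 6 October 1994.

6 October 1994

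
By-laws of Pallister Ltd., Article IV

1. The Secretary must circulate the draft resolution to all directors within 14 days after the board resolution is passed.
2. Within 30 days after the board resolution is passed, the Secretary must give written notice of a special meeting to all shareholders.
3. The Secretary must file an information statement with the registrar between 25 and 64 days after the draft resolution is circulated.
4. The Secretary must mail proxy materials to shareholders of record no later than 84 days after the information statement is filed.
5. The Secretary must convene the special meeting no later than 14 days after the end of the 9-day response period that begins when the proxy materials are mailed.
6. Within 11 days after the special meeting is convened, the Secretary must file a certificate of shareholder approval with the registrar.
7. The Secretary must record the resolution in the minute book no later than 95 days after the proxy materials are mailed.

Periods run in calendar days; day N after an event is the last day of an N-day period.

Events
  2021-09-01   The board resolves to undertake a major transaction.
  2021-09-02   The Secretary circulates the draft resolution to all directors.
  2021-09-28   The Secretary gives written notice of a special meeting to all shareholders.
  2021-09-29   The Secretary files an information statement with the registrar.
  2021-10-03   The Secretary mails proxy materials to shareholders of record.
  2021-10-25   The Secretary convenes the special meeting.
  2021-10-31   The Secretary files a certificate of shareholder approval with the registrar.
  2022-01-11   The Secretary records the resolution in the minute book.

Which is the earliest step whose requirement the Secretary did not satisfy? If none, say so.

(1) due by 2021-09-01 + 14 days = 2021-09-15; done 2021-09-02 — timely.
(2) due by 2021-09-01 + 30 days = 2021-10-01; done 2021-09-28 — timely.
(3) the permitted window runs from 2021-09-02 + 25 = 2021-09-27 to 2021-09-02 + 64 = 2021-11-05; done 2021-09-29 — within the window.
(4) due by 2021-09-29 + 84 days = 2021-12-22; completed 2021-10-03, before the deadline.
(5) due by 2021-10-12 + 14 days = 2021-10-26; done 2021-10-25 — timely.
(6) due by 2021-10-25 + 11 days = 2021-11-05; completed 2021-10-31, before the deadline.
(7) due by 2021-10-03 + 95 days = 2022-01-06; not done until 2022-01-11, 5 days after the deadline.
Later steps need not be reached.

Step 7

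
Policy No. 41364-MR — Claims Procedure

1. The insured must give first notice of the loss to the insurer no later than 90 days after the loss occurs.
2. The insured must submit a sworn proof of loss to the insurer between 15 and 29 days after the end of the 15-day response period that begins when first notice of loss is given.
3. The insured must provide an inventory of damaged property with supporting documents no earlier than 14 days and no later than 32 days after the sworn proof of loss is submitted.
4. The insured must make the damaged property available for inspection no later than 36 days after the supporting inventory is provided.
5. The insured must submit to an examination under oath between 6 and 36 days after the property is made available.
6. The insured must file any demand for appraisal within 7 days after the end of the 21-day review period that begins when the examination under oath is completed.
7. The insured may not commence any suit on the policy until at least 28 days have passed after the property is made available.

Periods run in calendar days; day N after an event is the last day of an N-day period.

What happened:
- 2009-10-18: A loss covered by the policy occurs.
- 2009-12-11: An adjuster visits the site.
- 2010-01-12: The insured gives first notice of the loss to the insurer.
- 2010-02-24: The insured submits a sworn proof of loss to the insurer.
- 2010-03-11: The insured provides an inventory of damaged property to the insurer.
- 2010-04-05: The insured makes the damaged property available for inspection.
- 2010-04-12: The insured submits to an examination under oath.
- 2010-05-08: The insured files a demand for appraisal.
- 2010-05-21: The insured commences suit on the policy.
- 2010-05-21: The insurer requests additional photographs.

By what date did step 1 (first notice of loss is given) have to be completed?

2010-01-16

Step 1 runs from 2009-10-18, when the loss occurs. 90 days after 2009-10-18 is 2010-01-16.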